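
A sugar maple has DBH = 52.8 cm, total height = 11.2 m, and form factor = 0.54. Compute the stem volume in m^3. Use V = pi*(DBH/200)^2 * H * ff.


Formula: V = pi * (DBH/200)^2 * H * ff
Radius = DBH/200 = 52.8/200 = 0.264 m
Radius^2 = 0.264^2 = 0.069696 m^2
V = pi * 0.069696 * 11.2 * 0.54
V = 1.324 m^3

1.324


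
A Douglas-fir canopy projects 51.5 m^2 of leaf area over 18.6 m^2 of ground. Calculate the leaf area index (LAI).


Formula: LAI = total leaf area / ground area  (dimensionless)
LAI = 51.5 m^2 / 18.6 m^2
LAI = 2.77

2.77


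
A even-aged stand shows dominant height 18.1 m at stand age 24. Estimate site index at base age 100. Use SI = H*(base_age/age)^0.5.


Formula: SI = H_dom * (base_age / age)^0.5
Age ratio = 100 / 24 = 4.16667
sqrt(age_ratio) = 2.04124
SI = 18.1 * 2.04124 = 36.9 m

36.9


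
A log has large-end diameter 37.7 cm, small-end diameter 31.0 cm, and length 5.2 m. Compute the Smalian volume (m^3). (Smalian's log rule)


Smalian: V = (A1 + A2)/2 * L,  A = pi*(D/200)^2
A1 = pi*(37.7/200)^2 = 0.111628 m^2
A2 = pi*(31.0/200)^2 = 0.075477 m^2
V = (0.111628+0.075477)/2*5.2 = 0.4865 m^3

0.4865


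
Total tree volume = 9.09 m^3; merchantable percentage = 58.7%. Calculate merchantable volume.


Formula: MV = V_total * (merchantable_pct / 100)
Merchantable fraction = 58.7% / 100 = 0.587
MV = 9.09 m^3 * 0.587 = 5.336 m^3

5.336


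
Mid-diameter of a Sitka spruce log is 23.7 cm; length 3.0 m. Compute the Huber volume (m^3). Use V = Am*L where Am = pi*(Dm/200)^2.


Huber: V = Am * L,  Am = pi*(Dm/200)^2
Am = pi*(23.7/200)^2 = 0.044115 m^2
V = 0.044115*3.0 = 0.1323 m^3

0.1323


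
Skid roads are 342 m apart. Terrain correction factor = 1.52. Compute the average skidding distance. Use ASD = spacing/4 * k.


Formula: ASD = (spacing / 4) * correction
Uncorrected distance = spacing / 4 = 342 / 4 = 85.5 m
ASD = 85.5 * 1.52 = 130 m

130


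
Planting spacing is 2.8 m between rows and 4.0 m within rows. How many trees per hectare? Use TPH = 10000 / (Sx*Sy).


Formula: TPH = 10000 m^2/ha / (spacing_x * spacing_y)
Area per tree = 2.8 m * 4.0 m = 11.2 m^2
TPH = 10000 / 11.2 = 893 trees/ha

893


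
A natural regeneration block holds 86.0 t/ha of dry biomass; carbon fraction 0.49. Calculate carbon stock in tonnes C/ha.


Formula: Carbon Stock = Biomass * Carbon Fraction
C = 86.0 t/ha * 0.49
C = 42.1 t C/ha

42.1


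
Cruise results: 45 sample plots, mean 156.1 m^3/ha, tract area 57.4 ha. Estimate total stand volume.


Formula: Total Volume = Mean Volume per ha * Total Area
Total Volume = 156.1 m^3/ha * 57.4 ha
Total Volume = 8960 m^3

8960


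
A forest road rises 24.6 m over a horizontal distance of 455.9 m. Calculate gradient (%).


Formula: Gradient = rise / run * 100
Gradient = 24.6 / 455.9 * 100 = 5.4%

5.4


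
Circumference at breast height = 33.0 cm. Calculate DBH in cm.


Formula: DBH = C / pi
DBH = 33.0 / pi
pi = 3.14159...
DBH = 10.5 cm

10.5


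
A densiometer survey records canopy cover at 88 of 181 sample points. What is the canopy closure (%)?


Formula: Canopy closure = covered points / total points * 100
Closure = 88 / 181 * 100
Closure = 0.4862 * 100 = 48.6%

48.6


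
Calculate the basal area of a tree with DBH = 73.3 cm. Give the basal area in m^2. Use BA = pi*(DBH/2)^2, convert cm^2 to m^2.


Formula: BA = pi * (DBH/2)^2 / 10000  (cm^2 to m^2)
Radius = DBH/2 = 73.3/2 = 36.65 cm
BA = pi * 36.65^2 / 10000
   = 4219.8579 cm^2 / 10000
   = 0.422 m^2

0.422


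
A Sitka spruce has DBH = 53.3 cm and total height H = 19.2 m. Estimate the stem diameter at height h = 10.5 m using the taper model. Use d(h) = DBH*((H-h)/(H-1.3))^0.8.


Taper: d(h) = DBH * ((H - h) / (H - 1.3))^0.8
Numerator = H - h = 19.2 - 10.5 = 8.7 m
Denominator = H - 1.3 = 19.2 - 1.3 = 17.9 m
Ratio = 8.7 / 17.9 = 0.48603
d = 53.3 * 0.48603^0.8 = 29.9 cm

29.9


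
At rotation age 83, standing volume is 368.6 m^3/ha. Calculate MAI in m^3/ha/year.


Formula: MAI = Total Volume / Stand Age
MAI = 368.6 m^3/ha / 83 years
MAI = 4.44 m^3/ha/year

4.44


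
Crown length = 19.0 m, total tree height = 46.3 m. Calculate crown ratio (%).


Formula: Crown Ratio = (Crown Length / Total Height) * 100
CR = (19.0 m / 46.3 m) * 100
CR = 0.4104 * 100 = 41.0%

41.0


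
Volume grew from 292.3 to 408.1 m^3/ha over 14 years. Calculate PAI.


Formula: PAI = (V_T2 - V_T1) / (T2 - T1)
Volume increment = 408.1 - 292.3 = 115.8 m^3/ha
PAI = 115.8 / 14 = 8.27 m^3/ha/year

8.27


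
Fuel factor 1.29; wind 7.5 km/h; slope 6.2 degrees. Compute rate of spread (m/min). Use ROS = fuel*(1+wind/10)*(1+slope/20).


Formula: ROS = fuel * (1 + wind/10) * (1 + slope/20)
Wind factor = 1 + 7.5/10 = 1.75
Slope factor = 1 + 6.2/20 = 1.31
ROS = 1.29 * 1.75 * 1.31 = 2.96 m/min

2.96


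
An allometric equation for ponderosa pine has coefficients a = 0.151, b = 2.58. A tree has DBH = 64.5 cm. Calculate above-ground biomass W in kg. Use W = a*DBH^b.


Formula: W = a * DBH^b  (allometric power law)
DBH^b = 64.5^2.58 = 46629.8549
W = 0.151 * 46629.8549 = 7041.1 kg

7041.1


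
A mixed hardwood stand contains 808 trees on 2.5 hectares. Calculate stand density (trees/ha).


Formula: Stand Density = N_trees / Area_ha
Density = 808 trees / 2.5 ha
Density = 323 trees/ha

323


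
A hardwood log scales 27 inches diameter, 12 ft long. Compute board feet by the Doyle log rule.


Doyle: BF = (D - 4)^2 * L / 16
Adjusted diameter = 27 - 4 = 23 in
(D-4)^2 = 23^2 = 529
BF = 529 * 12 / 16 = 397 BF

397


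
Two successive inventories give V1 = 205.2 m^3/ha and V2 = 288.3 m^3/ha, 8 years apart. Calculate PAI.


Formula: PAI = (V_T2 - V_T1) / (T2 - T1)
Volume increment = 288.3 - 205.2 = 83.1 m^3/ha
PAI = 83.1 / 8 = 10.39 m^3/ha/year

10.39


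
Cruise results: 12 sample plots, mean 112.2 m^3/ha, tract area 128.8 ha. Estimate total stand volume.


Formula: Total Volume = Mean Volume per ha * Total Area
Total Volume = 112.2 m^3/ha * 128.8 ha
Total Volume = 14451 m^3

14451


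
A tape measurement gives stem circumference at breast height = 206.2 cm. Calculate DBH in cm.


Formula: DBH = C / pi
DBH = 206.2 / pi
pi = 3.14159...
DBH = 65.6 cm

65.6


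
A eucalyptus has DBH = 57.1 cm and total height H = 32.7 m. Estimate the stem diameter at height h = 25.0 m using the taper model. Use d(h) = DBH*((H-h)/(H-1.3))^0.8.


Taper: d(h) = DBH * ((H - h) / (H - 1.3))^0.8
Numerator = H - h = 32.7 - 25.0 = 7.7 m
Denominator = H - 1.3 = 32.7 - 1.3 = 31.4 m
Ratio = 7.7 / 31.4 = 0.24522
d = 57.1 * 0.24522^0.8 = 18.5 cm

18.5


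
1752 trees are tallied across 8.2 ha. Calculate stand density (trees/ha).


Formula: Stand Density = N_trees / Area_ha
Density = 1752 trees / 8.2 ha
Density = 214 trees/ha

214


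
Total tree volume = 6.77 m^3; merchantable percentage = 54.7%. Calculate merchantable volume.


Formula: MV = V_total * (merchantable_pct / 100)
Merchantable fraction = 54.7% / 100 = 0.547
MV = 6.77 m^3 * 0.547 = 3.703 m^3

3.703


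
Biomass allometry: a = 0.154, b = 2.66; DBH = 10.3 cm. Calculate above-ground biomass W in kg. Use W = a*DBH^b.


Formula: W = a * DBH^b  (allometric power law)
DBH^b = 10.3^2.66 = 494.478
W = 0.154 * 494.478 = 76.1 kg

76.1


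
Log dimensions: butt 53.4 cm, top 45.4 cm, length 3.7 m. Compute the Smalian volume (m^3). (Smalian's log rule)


Smalian: V = (A1 + A2)/2 * L,  A = pi*(D/200)^2
A1 = pi*(53.4/200)^2 = 0.223961 m^2
A2 = pi*(45.4/200)^2 = 0.161883 m^2
V = (0.223961+0.161883)/2*3.7 = 0.7138 m^3

0.7138


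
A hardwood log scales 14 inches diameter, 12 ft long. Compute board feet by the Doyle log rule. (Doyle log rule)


Doyle: BF = (D - 4)^2 * L / 16
Adjusted diameter = 14 - 4 = 10 in
(D-4)^2 = 10^2 = 100
BF = 100 * 12 / 16 = 75 BF

75


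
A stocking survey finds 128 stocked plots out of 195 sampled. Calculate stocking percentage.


Formula: Stocking % = stocked plots / total plots * 100
Stocking = 128 / 195 * 100
Stocking = 0.6564 * 100 = 65.6%

65.6


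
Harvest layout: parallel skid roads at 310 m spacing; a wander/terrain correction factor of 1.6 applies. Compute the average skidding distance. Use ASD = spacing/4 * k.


Formula: ASD = (spacing / 4) * correction
Uncorrected distance = spacing / 4 = 310 / 4 = 77.5 m
ASD = 77.5 * 1.6 = 124 m

124


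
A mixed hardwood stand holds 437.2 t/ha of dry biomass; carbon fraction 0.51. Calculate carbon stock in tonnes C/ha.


Formula: Carbon Stock = Biomass * Carbon Fraction
C = 437.2 t/ha * 0.51
C = 223.0 t C/ha

223.0


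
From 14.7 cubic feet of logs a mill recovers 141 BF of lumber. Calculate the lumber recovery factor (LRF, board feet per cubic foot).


Formula: LRF = Lumber Output (BF) / Log Input (ft^3)
LRF = 141 BF / 14.7 ft^3
LRF = 9.59 BF/ft^3

9.59


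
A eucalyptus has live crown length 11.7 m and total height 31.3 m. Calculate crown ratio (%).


Formula: Crown Ratio = (Crown Length / Total Height) * 100
CR = (11.7 m / 31.3 m) * 100
CR = 0.3738 * 100 = 37.4%

37.4


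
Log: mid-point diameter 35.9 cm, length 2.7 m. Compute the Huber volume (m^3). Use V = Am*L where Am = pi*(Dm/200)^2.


Huber: V = Am * L,  Am = pi*(Dm/200)^2
Am = pi*(35.9/200)^2 = 0.101223 m^2
V = 0.101223*2.7 = 0.2733 m^3

0.2733


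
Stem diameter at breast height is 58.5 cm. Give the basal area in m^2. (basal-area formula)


Formula: BA = pi * (DBH/2)^2 / 10000  (cm^2 to m^2)
Radius = DBH/2 = 58.5/2 = 29.25 cm
BA = pi * 29.25^2 / 10000
   = 2687.8289 cm^2 / 10000
   = 0.2688 m^2

0.2688


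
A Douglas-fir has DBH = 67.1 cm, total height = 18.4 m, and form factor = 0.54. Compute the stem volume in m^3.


Formula: V = pi * (DBH/200)^2 * H * ff
Radius = DBH/200 = 67.1/200 = 0.3355 m
Radius^2 = 0.3355^2 = 0.11256025 m^2
V = pi * 0.11256025 * 18.4 * 0.54
V = 3.514 m^3

3.514


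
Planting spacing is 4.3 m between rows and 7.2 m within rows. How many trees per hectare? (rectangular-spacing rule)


Formula: TPH = 10000 m^2/ha / (spacing_x * spacing_y)
Area per tree = 4.3 m * 7.2 m = 30.96 m^2
TPH = 10000 / 30.96 = 323 trees/ha

323


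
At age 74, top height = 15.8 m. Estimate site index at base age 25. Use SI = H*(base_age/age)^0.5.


Formula: SI = H_dom * (base_age / age)^0.5
Age ratio = 25 / 74 = 0.33784
sqrt(age_ratio) = 0.58124
SI = 15.8 * 0.58124 = 9.2 m

9.2


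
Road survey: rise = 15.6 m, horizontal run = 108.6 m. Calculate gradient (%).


Formula: Gradient = rise / run * 100
Gradient = 15.6 / 108.6 * 100 = 14.4%

14.4


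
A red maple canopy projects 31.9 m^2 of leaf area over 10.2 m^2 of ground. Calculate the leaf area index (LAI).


Formula: LAI = total leaf area / ground area  (dimensionless)
LAI = 31.9 m^2 / 10.2 m^2
LAI = 3.13

3.13


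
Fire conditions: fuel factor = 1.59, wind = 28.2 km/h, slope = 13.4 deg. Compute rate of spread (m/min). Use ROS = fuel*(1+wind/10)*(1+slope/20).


Formula: ROS = fuel * (1 + wind/10) * (1 + slope/20)
Wind factor = 1 + 28.2/10 = 3.82
Slope factor = 1 + 13.4/20 = 1.67
ROS = 1.59 * 3.82 * 1.67 = 10.14 m/min

10.14


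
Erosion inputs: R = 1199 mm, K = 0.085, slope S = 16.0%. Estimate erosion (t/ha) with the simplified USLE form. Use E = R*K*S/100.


Formula: E = R * K * S / 100  (simplified USLE)
R * K = 1199 * 0.085 = 101.915
E = 101.915 * 16.0 / 100 = 16.31 t/ha

16.31


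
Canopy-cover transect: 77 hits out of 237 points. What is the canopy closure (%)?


Formula: Canopy closure = covered points / total points * 100
Closure = 77 / 237 * 100
Closure = 0.3249 * 100 = 32.5%

32.5


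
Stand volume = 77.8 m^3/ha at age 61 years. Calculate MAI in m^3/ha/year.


Formula: MAI = Total Volume / Stand Age
MAI = 77.8 m^3/ha / 61 years
MAI = 1.28 m^3/ha/year

1.28


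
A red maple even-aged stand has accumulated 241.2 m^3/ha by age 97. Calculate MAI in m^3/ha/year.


Formula: MAI = Total Volume / Stand Age
MAI = 241.2 m^3/ha / 97 years
MAI = 2.49 m^3/ha/year

2.49


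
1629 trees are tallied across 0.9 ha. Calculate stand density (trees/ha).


Formula: Stand Density = N_trees / Area_ha
Density = 1629 trees / 0.9 ha
Density = 1810 trees/ha

1810


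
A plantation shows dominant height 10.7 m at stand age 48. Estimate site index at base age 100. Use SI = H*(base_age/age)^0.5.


Formula: SI = H_dom * (base_age / age)^0.5
Age ratio = 100 / 48 = 2.08333
sqrt(age_ratio) = 1.44338
SI = 10.7 * 1.44338 = 15.4 m

15.4


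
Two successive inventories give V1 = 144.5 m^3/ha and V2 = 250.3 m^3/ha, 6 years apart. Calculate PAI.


Formula: PAI = (V_T2 - V_T1) / (T2 - T1)
Volume increment = 250.3 - 144.5 = 105.8 m^3/ha
PAI = 105.8 / 6 = 17.63 m^3/ha/year

17.63


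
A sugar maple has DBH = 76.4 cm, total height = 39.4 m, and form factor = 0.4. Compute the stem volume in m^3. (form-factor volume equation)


Formula: V = pi * (DBH/200)^2 * H * ff
Radius = DBH/200 = 76.4/200 = 0.382 m
Radius^2 = 0.382^2 = 0.145924 m^2
V = pi * 0.145924 * 39.4 * 0.4
V = 7.225 m^3

7.225


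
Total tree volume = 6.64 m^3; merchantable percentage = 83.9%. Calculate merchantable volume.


Formula: MV = V_total * (merchantable_pct / 100)
Merchantable fraction = 83.9% / 100 = 0.839
MV = 6.64 m^3 * 0.839 = 5.571 m^3

5.571


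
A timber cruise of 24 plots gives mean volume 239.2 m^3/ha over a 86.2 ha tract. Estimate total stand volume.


Formula: Total Volume = Mean Volume per ha * Total Area
Total Volume = 239.2 m^3/ha * 86.2 ha
Total Volume = 20619 m^3

20619


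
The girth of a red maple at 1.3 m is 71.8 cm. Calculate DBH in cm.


Formula: DBH = C / pi
DBH = 71.8 / pi
pi = 3.14159...
DBH = 22.9 cm

22.9


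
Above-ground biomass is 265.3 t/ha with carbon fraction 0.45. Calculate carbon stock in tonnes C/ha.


Formula: Carbon Stock = Biomass * Carbon Fraction
C = 265.3 t/ha * 0.45
C = 119.4 t C/ha

119.4


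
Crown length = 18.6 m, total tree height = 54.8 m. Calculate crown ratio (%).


Formula: Crown Ratio = (Crown Length / Total Height) * 100
CR = (18.6 m / 54.8 m) * 100
CR = 0.3394 * 100 = 33.9%

33.9


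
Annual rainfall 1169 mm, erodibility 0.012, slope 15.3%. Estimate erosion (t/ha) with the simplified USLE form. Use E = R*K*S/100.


Formula: E = R * K * S / 100  (simplified USLE)
R * K = 1169 * 0.012 = 14.028
E = 14.028 * 15.3 / 100 = 2.15 t/ha

2.15


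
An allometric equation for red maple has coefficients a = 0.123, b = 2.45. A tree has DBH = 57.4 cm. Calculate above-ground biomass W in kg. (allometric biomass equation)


Formula: W = a * DBH^b  (allometric power law)
DBH^b = 57.4^2.45 = 20386.0993
W = 0.123 * 20386.0993 = 2507.5 kg

2507.5


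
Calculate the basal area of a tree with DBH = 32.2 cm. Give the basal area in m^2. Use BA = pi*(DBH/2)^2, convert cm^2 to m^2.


Formula: BA = pi * (DBH/2)^2 / 10000  (cm^2 to m^2)
Radius = DBH/2 = 32.2/2 = 16.1 cm
BA = pi * 16.1^2 / 10000
   = 814.3322 cm^2 / 10000
   = 0.0814 m^2

0.0814


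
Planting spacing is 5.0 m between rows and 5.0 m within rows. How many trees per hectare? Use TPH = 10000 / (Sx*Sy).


Formula: TPH = 10000 m^2/ha / (spacing_x * spacing_y)
Area per tree = 5.0 m * 5.0 m = 25.0 m^2
TPH = 10000 / 25.0 = 400 trees/ha

400


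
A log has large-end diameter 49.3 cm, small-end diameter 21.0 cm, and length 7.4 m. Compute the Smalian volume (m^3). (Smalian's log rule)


Smalian: V = (A1 + A2)/2 * L,  A = pi*(D/200)^2
A1 = pi*(49.3/200)^2 = 0.19089 m^2
A2 = pi*(21.0/200)^2 = 0.034636 m^2
V = (0.19089+0.034636)/2*7.4 = 0.8344 m^3

0.8344


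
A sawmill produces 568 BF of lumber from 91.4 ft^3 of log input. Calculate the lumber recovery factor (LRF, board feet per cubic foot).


Formula: LRF = Lumber Output (BF) / Log Input (ft^3)
LRF = 568 BF / 91.4 ft^3
LRF = 6.21 BF/ft^3

6.21


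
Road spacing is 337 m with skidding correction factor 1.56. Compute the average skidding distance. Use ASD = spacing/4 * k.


Formula: ASD = (spacing / 4) * correction
Uncorrected distance = spacing / 4 = 337 / 4 = 84.25 m
ASD = 84.25 * 1.56 = 131 m

131


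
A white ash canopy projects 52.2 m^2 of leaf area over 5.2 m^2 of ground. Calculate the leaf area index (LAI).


Formula: LAI = total leaf area / ground area  (dimensionless)
LAI = 52.2 m^2 / 5.2 m^2
LAI = 10.04

10.04


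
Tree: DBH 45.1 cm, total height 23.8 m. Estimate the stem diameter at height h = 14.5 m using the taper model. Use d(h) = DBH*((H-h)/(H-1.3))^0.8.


Taper: d(h) = DBH * ((H - h) / (H - 1.3))^0.8
Numerator = H - h = 23.8 - 14.5 = 9.3 m
Denominator = H - 1.3 = 23.8 - 1.3 = 22.5 m
Ratio = 9.3 / 22.5 = 0.41333
d = 45.1 * 0.41333^0.8 = 22.2 cm

22.2


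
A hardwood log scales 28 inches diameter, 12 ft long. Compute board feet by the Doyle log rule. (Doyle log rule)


Doyle: BF = (D - 4)^2 * L / 16
Adjusted diameter = 28 - 4 = 24 in
(D-4)^2 = 24^2 = 576
BF = 576 * 12 / 16 = 432 BF

432


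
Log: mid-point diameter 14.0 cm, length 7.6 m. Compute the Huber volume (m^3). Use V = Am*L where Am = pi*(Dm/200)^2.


Huber: V = Am * L,  Am = pi*(Dm/200)^2
Am = pi*(14.0/200)^2 = 0.015394 m^2
V = 0.015394*7.6 = 0.117 m^3

0.117


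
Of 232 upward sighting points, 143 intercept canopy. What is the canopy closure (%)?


Formula: Canopy closure = covered points / total points * 100
Closure = 143 / 232 * 100
Closure = 0.6164 * 100 = 61.6%

61.6


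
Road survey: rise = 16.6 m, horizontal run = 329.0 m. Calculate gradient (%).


Formula: Gradient = rise / run * 100
Gradient = 16.6 / 329.0 * 100 = 5.0%

5.0


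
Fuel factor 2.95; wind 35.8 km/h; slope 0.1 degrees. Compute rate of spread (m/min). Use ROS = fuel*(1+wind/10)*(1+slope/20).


Formula: ROS = fuel * (1 + wind/10) * (1 + slope/20)
Wind factor = 1 + 35.8/10 = 4.58
Slope factor = 1 + 0.1/20 = 1.005
ROS = 2.95 * 4.58 * 1.005 = 13.58 m/min

13.58


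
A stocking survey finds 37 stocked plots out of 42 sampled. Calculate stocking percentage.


Formula: Stocking % = stocked plots / total plots * 100
Stocking = 37 / 42 * 100
Stocking = 0.881 * 100 = 88.1%

88.1


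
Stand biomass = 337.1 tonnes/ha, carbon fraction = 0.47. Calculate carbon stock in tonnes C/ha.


Formula: Carbon Stock = Biomass * Carbon Fraction
C = 337.1 t/ha * 0.47
C = 158.4 t C/ha

158.4


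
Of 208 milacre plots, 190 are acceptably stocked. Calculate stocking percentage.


Formula: Stocking % = stocked plots / total plots * 100
Stocking = 190 / 208 * 100
Stocking = 0.9135 * 100 = 91.3%

91.3


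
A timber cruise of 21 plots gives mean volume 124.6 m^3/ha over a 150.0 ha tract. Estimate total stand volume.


Formula: Total Volume = Mean Volume per ha * Total Area
Total Volume = 124.6 m^3/ha * 150.0 ha
Total Volume = 18690 m^3

18690


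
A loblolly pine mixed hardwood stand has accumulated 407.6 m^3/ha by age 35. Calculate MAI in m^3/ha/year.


Formula: MAI = Total Volume / Stand Age
MAI = 407.6 m^3/ha / 35 years
MAI = 11.65 m^3/ha/year

11.65


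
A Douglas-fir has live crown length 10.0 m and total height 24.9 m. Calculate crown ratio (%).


Formula: Crown Ratio = (Crown Length / Total Height) * 100
CR = (10.0 m / 24.9 m) * 100
CR = 0.4016 * 100 = 40.2%

40.2


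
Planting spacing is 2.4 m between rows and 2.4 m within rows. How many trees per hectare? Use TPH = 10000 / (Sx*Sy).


Formula: TPH = 10000 m^2/ha / (spacing_x * spacing_y)
Area per tree = 2.4 m * 2.4 m = 5.76 m^2
TPH = 10000 / 5.76 = 1736 trees/ha

1736


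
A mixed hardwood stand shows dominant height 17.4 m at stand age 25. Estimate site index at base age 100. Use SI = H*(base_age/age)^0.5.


Formula: SI = H_dom * (base_age / age)^0.5
Age ratio = 100 / 25 = 4.0
sqrt(age_ratio) = 2.0
SI = 17.4 * 2.0 = 34.8 m

34.8


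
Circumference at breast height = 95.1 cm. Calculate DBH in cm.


Formula: DBH = C / pi
DBH = 95.1 / pi
pi = 3.14159...
DBH = 30.3 cm

30.3


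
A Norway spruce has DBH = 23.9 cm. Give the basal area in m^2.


Formula: BA = pi * (DBH/2)^2 / 10000  (cm^2 to m^2)
Radius = DBH/2 = 23.9/2 = 11.95 cm
BA = pi * 11.95^2 / 10000
   = 448.6273 cm^2 / 10000
   = 0.0449 m^2

0.0449


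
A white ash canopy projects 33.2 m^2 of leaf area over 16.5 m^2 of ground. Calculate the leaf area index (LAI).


Formula: LAI = total leaf area / ground area  (dimensionless)
LAI = 33.2 m^2 / 16.5 m^2
LAI = 2.01

2.01


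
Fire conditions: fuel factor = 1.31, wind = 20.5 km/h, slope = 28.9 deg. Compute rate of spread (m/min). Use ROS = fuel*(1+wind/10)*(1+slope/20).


Formula: ROS = fuel * (1 + wind/10) * (1 + slope/20)
Wind factor = 1 + 20.5/10 = 3.05
Slope factor = 1 + 28.9/20 = 2.445
ROS = 1.31 * 3.05 * 2.445 = 9.77 m/min

9.77


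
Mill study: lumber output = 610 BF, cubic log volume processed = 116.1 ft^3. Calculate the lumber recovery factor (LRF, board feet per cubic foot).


Formula: LRF = Lumber Output (BF) / Log Input (ft^3)
LRF = 610 BF / 116.1 ft^3
LRF = 5.25 BF/ft^3

5.25


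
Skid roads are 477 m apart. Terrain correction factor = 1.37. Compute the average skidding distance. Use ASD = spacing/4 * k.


Formula: ASD = (spacing / 4) * correction
Uncorrected distance = spacing / 4 = 477 / 4 = 119.25 m
ASD = 119.25 * 1.37 = 163 m

163


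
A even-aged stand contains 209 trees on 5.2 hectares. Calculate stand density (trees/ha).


Formula: Stand Density = N_trees / Area_ha
Density = 209 trees / 5.2 ha
Density = 40 trees/ha

40


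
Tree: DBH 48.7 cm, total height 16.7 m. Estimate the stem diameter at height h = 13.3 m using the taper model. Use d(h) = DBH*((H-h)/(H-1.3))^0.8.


Taper: d(h) = DBH * ((H - h) / (H - 1.3))^0.8
Numerator = H - h = 16.7 - 13.3 = 3.4 m
Denominator = H - 1.3 = 16.7 - 1.3 = 15.4 m
Ratio = 3.4 / 15.4 = 0.22078
d = 48.7 * 0.22078^0.8 = 14.5 cm

14.5


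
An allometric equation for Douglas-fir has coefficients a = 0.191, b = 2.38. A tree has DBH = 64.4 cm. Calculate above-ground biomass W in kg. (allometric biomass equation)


Formula: W = a * DBH^b  (allometric power law)
DBH^b = 64.4^2.38 = 20190.56
W = 0.191 * 20190.56 = 3856.4 kg

3856.4


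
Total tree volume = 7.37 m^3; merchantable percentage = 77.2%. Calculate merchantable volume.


Formula: MV = V_total * (merchantable_pct / 100)
Merchantable fraction = 77.2% / 100 = 0.772
MV = 7.37 m^3 * 0.772 = 5.69 m^3

5.69


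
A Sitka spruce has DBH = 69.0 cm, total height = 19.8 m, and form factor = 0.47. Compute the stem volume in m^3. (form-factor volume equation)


Formula: V = pi * (DBH/200)^2 * H * ff
Radius = DBH/200 = 69.0/200 = 0.345 m
Radius^2 = 0.345^2 = 0.119025 m^2
V = pi * 0.119025 * 19.8 * 0.47
V = 3.48 m^3

3.48


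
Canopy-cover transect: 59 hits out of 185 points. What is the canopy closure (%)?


Formula: Canopy closure = covered points / total points * 100
Closure = 59 / 185 * 100
Closure = 0.3189 * 100 = 31.9%

31.9


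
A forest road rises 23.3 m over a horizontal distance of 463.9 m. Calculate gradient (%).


Formula: Gradient = rise / run * 100
Gradient = 23.3 / 463.9 * 100 = 5.0%

5.0


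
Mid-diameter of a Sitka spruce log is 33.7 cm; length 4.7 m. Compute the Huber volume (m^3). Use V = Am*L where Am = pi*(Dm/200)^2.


Huber: V = Am * L,  Am = pi*(Dm/200)^2
Am = pi*(33.7/200)^2 = 0.089197 m^2
V = 0.089197*4.7 = 0.4192 m^3

0.4192


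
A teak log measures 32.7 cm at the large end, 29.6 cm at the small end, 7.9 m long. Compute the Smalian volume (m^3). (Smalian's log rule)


Smalian: V = (A1 + A2)/2 * L,  A = pi*(D/200)^2
A1 = pi*(32.7/200)^2 = 0.083982 m^2
A2 = pi*(29.6/200)^2 = 0.068813 m^2
V = (0.083982+0.068813)/2*7.9 = 0.6035 m^3

0.6035


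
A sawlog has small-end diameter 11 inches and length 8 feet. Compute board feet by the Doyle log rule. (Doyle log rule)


Doyle: BF = (D - 4)^2 * L / 16
Adjusted diameter = 11 - 4 = 7 in
(D-4)^2 = 7^2 = 49
BF = 49 * 8 / 16 = 25 BF

25


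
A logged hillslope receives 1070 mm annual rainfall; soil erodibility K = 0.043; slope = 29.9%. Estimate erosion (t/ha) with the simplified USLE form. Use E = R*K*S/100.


Formula: E = R * K * S / 100  (simplified USLE)
R * K = 1070 * 0.043 = 46.01
E = 46.01 * 29.9 / 100 = 13.76 t/ha

13.76


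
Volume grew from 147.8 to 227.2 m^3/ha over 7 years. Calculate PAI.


Formula: PAI = (V_T2 - V_T1) / (T2 - T1)
Volume increment = 227.2 - 147.8 = 79.4 m^3/ha
PAI = 79.4 / 7 = 11.34 m^3/ha/year

11.34


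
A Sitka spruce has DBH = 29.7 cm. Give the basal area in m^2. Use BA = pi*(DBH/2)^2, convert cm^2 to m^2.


Formula: BA = pi * (DBH/2)^2 / 10000  (cm^2 to m^2)
Radius = DBH/2 = 29.7/2 = 14.85 cm
BA = pi * 14.85^2 / 10000
   = 692.7919 cm^2 / 10000
   = 0.0693 m^2

0.0693


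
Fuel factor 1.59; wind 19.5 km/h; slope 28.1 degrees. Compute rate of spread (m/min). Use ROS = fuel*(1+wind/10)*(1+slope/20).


Formula: ROS = fuel * (1 + wind/10) * (1 + slope/20)
Wind factor = 1 + 19.5/10 = 2.95
Slope factor = 1 + 28.1/20 = 2.405
ROS = 1.59 * 2.95 * 2.405 = 11.28 m/min

11.28


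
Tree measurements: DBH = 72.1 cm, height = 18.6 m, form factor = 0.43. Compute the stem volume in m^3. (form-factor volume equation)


Formula: V = pi * (DBH/200)^2 * H * ff
Radius = DBH/200 = 72.1/200 = 0.3605 m
Radius^2 = 0.3605^2 = 0.12996025 m^2
V = pi * 0.12996025 * 18.6 * 0.43
V = 3.265 m^3

3.265


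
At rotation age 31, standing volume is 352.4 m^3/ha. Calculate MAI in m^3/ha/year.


Formula: MAI = Total Volume / Stand Age
MAI = 352.4 m^3/ha / 31 years
MAI = 11.37 m^3/ha/year

11.37


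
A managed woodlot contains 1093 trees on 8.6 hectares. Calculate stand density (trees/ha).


Formula: Stand Density = N_trees / Area_ha
Density = 1093 trees / 8.6 ha
Density = 127 trees/ha

127


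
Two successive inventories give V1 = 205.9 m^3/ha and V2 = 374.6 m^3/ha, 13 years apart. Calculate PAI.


Formula: PAI = (V_T2 - V_T1) / (T2 - T1)
Volume increment = 374.6 - 205.9 = 168.7 m^3/ha
PAI = 168.7 / 13 = 12.98 m^3/ha/year

12.98


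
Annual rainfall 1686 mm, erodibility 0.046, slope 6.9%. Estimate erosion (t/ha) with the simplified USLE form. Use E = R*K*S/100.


Formula: E = R * K * S / 100  (simplified USLE)
R * K = 1686 * 0.046 = 77.556
E = 77.556 * 6.9 / 100 = 5.35 t/ha

5.35


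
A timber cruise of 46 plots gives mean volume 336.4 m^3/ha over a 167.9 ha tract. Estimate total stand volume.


Formula: Total Volume = Mean Volume per ha * Total Area
Total Volume = 336.4 m^3/ha * 167.9 ha
Total Volume = 56482 m^3

56482


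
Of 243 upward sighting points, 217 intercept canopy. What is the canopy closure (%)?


Formula: Canopy closure = covered points / total points * 100
Closure = 217 / 243 * 100
Closure = 0.893 * 100 = 89.3%

89.3


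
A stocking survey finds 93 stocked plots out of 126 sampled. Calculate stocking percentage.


Formula: Stocking % = stocked plots / total plots * 100
Stocking = 93 / 126 * 100
Stocking = 0.7381 * 100 = 73.8%

73.8


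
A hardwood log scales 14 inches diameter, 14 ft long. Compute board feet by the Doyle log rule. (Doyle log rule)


Doyle: BF = (D - 4)^2 * L / 16
Adjusted diameter = 14 - 4 = 10 in
(D-4)^2 = 10^2 = 100
BF = 100 * 14 / 16 = 88 BF

88


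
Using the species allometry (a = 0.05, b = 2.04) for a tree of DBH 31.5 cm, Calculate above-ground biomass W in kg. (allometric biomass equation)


Formula: W = a * DBH^b  (allometric power law)
DBH^b = 31.5^2.04 = 1139.0782
W = 0.05 * 1139.0782 = 57.0 kg

57.0


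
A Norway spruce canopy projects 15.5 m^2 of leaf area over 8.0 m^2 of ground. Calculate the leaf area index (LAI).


Formula: LAI = total leaf area / ground area  (dimensionless)
LAI = 15.5 m^2 / 8.0 m^2
LAI = 1.94

1.94


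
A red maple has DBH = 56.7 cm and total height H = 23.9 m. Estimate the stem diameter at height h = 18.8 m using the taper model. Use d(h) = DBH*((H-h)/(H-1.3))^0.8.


Taper: d(h) = DBH * ((H - h) / (H - 1.3))^0.8
Numerator = H - h = 23.9 - 18.8 = 5.1 m
Denominator = H - 1.3 = 23.9 - 1.3 = 22.6 m
Ratio = 5.1 / 22.6 = 0.22566
d = 56.7 * 0.22566^0.8 = 17.2 cm

17.2


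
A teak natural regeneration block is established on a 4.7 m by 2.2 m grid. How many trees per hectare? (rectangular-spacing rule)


Formula: TPH = 10000 m^2/ha / (spacing_x * spacing_y)
Area per tree = 4.7 m * 2.2 m = 10.34 m^2
TPH = 10000 / 10.34 = 967 trees/ha

967


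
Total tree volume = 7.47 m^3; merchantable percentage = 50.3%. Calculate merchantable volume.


Formula: MV = V_total * (merchantable_pct / 100)
Merchantable fraction = 50.3% / 100 = 0.503
MV = 7.47 m^3 * 0.503 = 3.757 m^3

3.757


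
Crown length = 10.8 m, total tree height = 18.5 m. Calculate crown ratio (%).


Formula: Crown Ratio = (Crown Length / Total Height) * 100
CR = (10.8 m / 18.5 m) * 100
CR = 0.5838 * 100 = 58.4%

58.4


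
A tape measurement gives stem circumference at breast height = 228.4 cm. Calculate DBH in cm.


Formula: DBH = C / pi
DBH = 228.4 / pi
pi = 3.14159...
DBH = 72.7 cm

72.7


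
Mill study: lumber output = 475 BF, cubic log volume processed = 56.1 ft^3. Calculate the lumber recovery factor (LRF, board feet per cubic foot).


Formula: LRF = Lumber Output (BF) / Log Input (ft^3)
LRF = 475 BF / 56.1 ft^3
LRF = 8.47 BF/ft^3

8.47


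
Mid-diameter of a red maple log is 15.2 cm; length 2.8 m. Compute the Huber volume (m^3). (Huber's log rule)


Huber: V = Am * L,  Am = pi*(Dm/200)^2
Am = pi*(15.2/200)^2 = 0.018146 m^2
V = 0.018146*2.8 = 0.0508 m^3

0.0508


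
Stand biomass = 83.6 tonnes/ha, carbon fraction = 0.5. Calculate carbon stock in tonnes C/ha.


Formula: Carbon Stock = Biomass * Carbon Fraction
C = 83.6 t/ha * 0.5
C = 41.8 t C/ha

41.8


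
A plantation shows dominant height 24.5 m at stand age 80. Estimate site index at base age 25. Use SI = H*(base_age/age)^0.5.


Formula: SI = H_dom * (base_age / age)^0.5
Age ratio = 25 / 80 = 0.3125
sqrt(age_ratio) = 0.55902
SI = 24.5 * 0.55902 = 13.7 m

13.7


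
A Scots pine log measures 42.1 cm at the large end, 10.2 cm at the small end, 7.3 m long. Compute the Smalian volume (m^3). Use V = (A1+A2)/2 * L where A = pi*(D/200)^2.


Smalian: V = (A1 + A2)/2 * L,  A = pi*(D/200)^2
A1 = pi*(42.1/200)^2 = 0.139205 m^2
A2 = pi*(10.2/200)^2 = 0.008171 m^2
V = (0.139205+0.008171)/2*7.3 = 0.5379 m^3

0.5379


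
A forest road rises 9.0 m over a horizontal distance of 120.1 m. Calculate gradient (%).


Formula: Gradient = rise / run * 100
Gradient = 9.0 / 120.1 * 100 = 7.5%

7.5


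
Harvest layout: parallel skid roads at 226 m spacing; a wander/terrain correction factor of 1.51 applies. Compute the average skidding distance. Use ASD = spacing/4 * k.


Formula: ASD = (spacing / 4) * correction
Uncorrected distance = spacing / 4 = 226 / 4 = 56.5 m
ASD = 56.5 * 1.51 = 85 m

85


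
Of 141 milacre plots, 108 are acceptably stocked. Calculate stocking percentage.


Formula: Stocking % = stocked plots / total plots * 100
Stocking = 108 / 141 * 100
Stocking = 0.766 * 100 = 76.6%

76.6


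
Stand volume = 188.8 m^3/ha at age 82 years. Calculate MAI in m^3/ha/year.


Formula: MAI = Total Volume / Stand Age
MAI = 188.8 m^3/ha / 82 years
MAI = 2.3 m^3/ha/year

2.3


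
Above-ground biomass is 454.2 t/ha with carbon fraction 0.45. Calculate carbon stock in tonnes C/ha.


Formula: Carbon Stock = Biomass * Carbon Fraction
C = 454.2 t/ha * 0.45
C = 204.4 t C/ha

204.4


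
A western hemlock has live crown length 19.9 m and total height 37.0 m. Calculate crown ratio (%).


Formula: Crown Ratio = (Crown Length / Total Height) * 100
CR = (19.9 m / 37.0 m) * 100
CR = 0.5378 * 100 = 53.8%

53.8


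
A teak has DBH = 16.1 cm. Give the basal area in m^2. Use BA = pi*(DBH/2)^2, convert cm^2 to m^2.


Formula: BA = pi * (DBH/2)^2 / 10000  (cm^2 to m^2)
Radius = DBH/2 = 16.1/2 = 8.05 cm
BA = pi * 8.05^2 / 10000
   = 203.5831 cm^2 / 10000
   = 0.0204 m^2

0.0204


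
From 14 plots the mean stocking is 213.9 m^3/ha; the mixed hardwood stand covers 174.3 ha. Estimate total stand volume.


Formula: Total Volume = Mean Volume per ha * Total Area
Total Volume = 213.9 m^3/ha * 174.3 ha
Total Volume = 37283 m^3

37283


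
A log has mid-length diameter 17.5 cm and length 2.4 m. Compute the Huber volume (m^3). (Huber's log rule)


Huber: V = Am * L,  Am = pi*(Dm/200)^2
Am = pi*(17.5/200)^2 = 0.024053 m^2
V = 0.024053*2.4 = 0.0577 m^3

0.0577


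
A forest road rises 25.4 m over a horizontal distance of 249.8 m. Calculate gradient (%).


Formula: Gradient = rise / run * 100
Gradient = 25.4 / 249.8 * 100 = 10.2%

10.2


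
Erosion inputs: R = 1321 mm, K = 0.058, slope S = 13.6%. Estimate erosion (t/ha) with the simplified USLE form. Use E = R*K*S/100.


Formula: E = R * K * S / 100  (simplified USLE)
R * K = 1321 * 0.058 = 76.618
E = 76.618 * 13.6 / 100 = 10.42 t/ha

10.42


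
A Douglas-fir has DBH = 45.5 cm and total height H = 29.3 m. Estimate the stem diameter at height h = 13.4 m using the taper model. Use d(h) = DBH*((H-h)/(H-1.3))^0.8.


Taper: d(h) = DBH * ((H - h) / (H - 1.3))^0.8
Numerator = H - h = 29.3 - 13.4 = 15.9 m
Denominator = H - 1.3 = 29.3 - 1.3 = 28.0 m
Ratio = 15.9 / 28.0 = 0.56786
d = 45.5 * 0.56786^0.8 = 28.9 cm

28.9


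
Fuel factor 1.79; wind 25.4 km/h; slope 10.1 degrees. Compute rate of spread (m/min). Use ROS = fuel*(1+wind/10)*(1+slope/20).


Formula: ROS = fuel * (1 + wind/10) * (1 + slope/20)
Wind factor = 1 + 25.4/10 = 3.54
Slope factor = 1 + 10.1/20 = 1.505
ROS = 1.79 * 3.54 * 1.505 = 9.54 m/min

9.54


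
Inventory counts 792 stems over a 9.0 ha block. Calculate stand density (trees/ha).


Formula: Stand Density = N_trees / Area_ha
Density = 792 trees / 9.0 ha
Density = 88 trees/ha

88


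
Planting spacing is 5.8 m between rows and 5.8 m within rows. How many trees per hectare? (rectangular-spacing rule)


Formula: TPH = 10000 m^2/ha / (spacing_x * spacing_y)
Area per tree = 5.8 m * 5.8 m = 33.64 m^2
TPH = 10000 / 33.64 = 297 trees/ha

297


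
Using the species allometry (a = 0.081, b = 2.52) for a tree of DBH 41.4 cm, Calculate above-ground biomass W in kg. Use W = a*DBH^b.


Formula: W = a * DBH^b  (allometric power law)
DBH^b = 41.4^2.52 = 11880.668
W = 0.081 * 11880.668 = 962.3 kg

962.3


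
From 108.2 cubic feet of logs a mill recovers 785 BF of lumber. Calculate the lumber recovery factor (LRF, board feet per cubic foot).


Formula: LRF = Lumber Output (BF) / Log Input (ft^3)
LRF = 785 BF / 108.2 ft^3
LRF = 7.26 BF/ft^3

7.26


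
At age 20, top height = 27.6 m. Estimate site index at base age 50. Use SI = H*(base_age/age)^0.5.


Formula: SI = H_dom * (base_age / age)^0.5
Age ratio = 50 / 20 = 2.5
sqrt(age_ratio) = 1.58114
SI = 27.6 * 1.58114 = 43.6 m

43.6


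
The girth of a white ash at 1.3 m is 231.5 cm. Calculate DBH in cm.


Formula: DBH = C / pi
DBH = 231.5 / pi
pi = 3.14159...
DBH = 73.7 cm

73.7


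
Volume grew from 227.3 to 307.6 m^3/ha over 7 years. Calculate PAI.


Formula: PAI = (V_T2 - V_T1) / (T2 - T1)
Volume increment = 307.6 - 227.3 = 80.3 m^3/ha
PAI = 80.3 / 7 = 11.47 m^3/ha/year

11.47


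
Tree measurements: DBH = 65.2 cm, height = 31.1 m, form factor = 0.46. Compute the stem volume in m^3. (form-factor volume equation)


Formula: V = pi * (DBH/200)^2 * H * ff
Radius = DBH/200 = 65.2/200 = 0.326 m
Radius^2 = 0.326^2 = 0.106276 m^2
V = pi * 0.106276 * 31.1 * 0.46
V = 4.776 m^3

4.776


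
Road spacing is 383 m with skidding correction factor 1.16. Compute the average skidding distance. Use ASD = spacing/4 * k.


Formula: ASD = (spacing / 4) * correction
Uncorrected distance = spacing / 4 = 383 / 4 = 95.75 m
ASD = 95.75 * 1.16 = 111 m

111


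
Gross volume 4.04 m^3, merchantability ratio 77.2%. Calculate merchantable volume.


Formula: MV = V_total * (merchantable_pct / 100)
Merchantable fraction = 77.2% / 100 = 0.772
MV = 4.04 m^3 * 0.772 = 3.119 m^3

3.119


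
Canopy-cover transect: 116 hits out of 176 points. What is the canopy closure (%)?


Formula: Canopy closure = covered points / total points * 100
Closure = 116 / 176 * 100
Closure = 0.6591 * 100 = 65.9%

65.9


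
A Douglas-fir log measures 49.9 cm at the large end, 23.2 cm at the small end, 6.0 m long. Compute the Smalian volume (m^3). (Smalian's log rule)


Smalian: V = (A1 + A2)/2 * L,  A = pi*(D/200)^2
A1 = pi*(49.9/200)^2 = 0.195565 m^2
A2 = pi*(23.2/200)^2 = 0.042273 m^2
V = (0.195565+0.042273)/2*6.0 = 0.7135 m^3

0.7135


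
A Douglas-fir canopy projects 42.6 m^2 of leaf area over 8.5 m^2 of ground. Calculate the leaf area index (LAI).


Formula: LAI = total leaf area / ground area  (dimensionless)
LAI = 42.6 m^2 / 8.5 m^2
LAI = 5.01

5.01


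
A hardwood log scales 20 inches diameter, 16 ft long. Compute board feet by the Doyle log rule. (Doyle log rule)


Doyle: BF = (D - 4)^2 * L / 16
Adjusted diameter = 20 - 4 = 16 in
(D-4)^2 = 16^2 = 256
BF = 256 * 16 / 16 = 256 BF

256


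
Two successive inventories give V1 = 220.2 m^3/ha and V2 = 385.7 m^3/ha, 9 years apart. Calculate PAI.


Formula: PAI = (V_T2 - V_T1) / (T2 - T1)
Volume increment = 385.7 - 220.2 = 165.5 m^3/ha
PAI = 165.5 / 9 = 18.39 m^3/ha/year

18.39


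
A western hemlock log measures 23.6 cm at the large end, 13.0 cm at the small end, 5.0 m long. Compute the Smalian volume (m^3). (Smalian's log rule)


Smalian: V = (A1 + A2)/2 * L,  A = pi*(D/200)^2
A1 = pi*(23.6/200)^2 = 0.043744 m^2
A2 = pi*(13.0/200)^2 = 0.013273 m^2
V = (0.043744+0.013273)/2*5.0 = 0.1425 m^3

0.1425


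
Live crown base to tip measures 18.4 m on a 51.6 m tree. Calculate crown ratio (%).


Formula: Crown Ratio = (Crown Length / Total Height) * 100
CR = (18.4 m / 51.6 m) * 100
CR = 0.3566 * 100 = 35.7%

35.7


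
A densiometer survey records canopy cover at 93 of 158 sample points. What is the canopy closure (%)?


Formula: Canopy closure = covered points / total points * 100
Closure = 93 / 158 * 100
Closure = 0.5886 * 100 = 58.9%

58.9


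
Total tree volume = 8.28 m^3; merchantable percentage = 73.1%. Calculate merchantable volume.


Formula: MV = V_total * (merchantable_pct / 100)
Merchantable fraction = 73.1% / 100 = 0.731
MV = 8.28 m^3 * 0.731 = 6.053 m^3

6.053


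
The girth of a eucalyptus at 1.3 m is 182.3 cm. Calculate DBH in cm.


Formula: DBH = C / pi
DBH = 182.3 / pi
pi = 3.14159...
DBH = 58.0 cm

58.0


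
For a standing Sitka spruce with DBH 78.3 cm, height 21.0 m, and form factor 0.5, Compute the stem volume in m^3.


Formula: V = pi * (DBH/200)^2 * H * ff
Radius = DBH/200 = 78.3/200 = 0.3915 m
Radius^2 = 0.3915^2 = 0.15327225 m^2
V = pi * 0.15327225 * 21.0 * 0.5
V = 5.056 m^3

5.056


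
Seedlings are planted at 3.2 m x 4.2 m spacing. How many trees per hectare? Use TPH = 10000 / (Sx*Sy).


Formula: TPH = 10000 m^2/ha / (spacing_x * spacing_y)
Area per tree = 3.2 m * 4.2 m = 13.44 m^2
TPH = 10000 / 13.44 = 744 trees/ha

744


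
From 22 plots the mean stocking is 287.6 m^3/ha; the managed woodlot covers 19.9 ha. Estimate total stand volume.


Formula: Total Volume = Mean Volume per ha * Total Area
Total Volume = 287.6 m^3/ha * 19.9 ha
Total Volume = 5723 m^3

5723


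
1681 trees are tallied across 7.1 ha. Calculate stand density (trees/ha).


Formula: Stand Density = N_trees / Area_ha
Density = 1681 trees / 7.1 ha
Density = 237 trees/ha

237


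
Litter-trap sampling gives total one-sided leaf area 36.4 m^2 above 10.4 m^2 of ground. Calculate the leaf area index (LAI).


Formula: LAI = total leaf area / ground area  (dimensionless)
LAI = 36.4 m^2 / 10.4 m^2
LAI = 3.5

3.5


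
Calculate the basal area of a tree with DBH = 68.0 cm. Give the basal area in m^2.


Formula: BA = pi * (DBH/2)^2 / 10000  (cm^2 to m^2)
Radius = DBH/2 = 68.0/2 = 34.0 cm
BA = pi * 34.0^2 / 10000
   = 3631.6811 cm^2 / 10000
   = 0.3632 m^2

0.3632


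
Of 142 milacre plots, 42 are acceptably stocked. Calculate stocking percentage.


Formula: Stocking % = stocked plots / total plots * 100
Stocking = 42 / 142 * 100
Stocking = 0.2958 * 100 = 29.6%

29.6
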